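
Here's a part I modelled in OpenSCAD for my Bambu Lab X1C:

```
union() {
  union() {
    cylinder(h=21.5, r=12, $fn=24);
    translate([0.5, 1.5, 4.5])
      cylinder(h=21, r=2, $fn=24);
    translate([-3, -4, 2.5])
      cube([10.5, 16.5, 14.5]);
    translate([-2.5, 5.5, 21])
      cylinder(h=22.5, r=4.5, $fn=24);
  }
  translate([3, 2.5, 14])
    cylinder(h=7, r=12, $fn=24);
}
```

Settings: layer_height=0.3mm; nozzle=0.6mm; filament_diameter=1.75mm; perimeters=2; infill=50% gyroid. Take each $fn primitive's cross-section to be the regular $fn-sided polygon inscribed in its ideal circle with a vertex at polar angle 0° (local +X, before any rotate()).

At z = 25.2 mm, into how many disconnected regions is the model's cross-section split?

At z = 25.2 mm: the cylinder is not intersected at this z (z outside [0, 21.5]); the r=2 cylinder at (0.5, 1.5) contributes a regular 24-gon of circumradius 2; the cube at (-3, -4) does not reach this height (z outside [2.5, 17]); the r=4.5 cylinder at (-2.5, 5.5) gives a regular 24-gon of circumradius 4.5 (constant along its height); Taking the union: the regions partially overlap (shared area 3.66 mm²), so overlapping operands fuse into one piece — 1 connected region; the cylinder at (3, 2.5) is absent (z outside [14, 21]); Merging all regions: only the result so far is present, so the union is just that shape — 1 connected region. The result has 1 disconnected region.

1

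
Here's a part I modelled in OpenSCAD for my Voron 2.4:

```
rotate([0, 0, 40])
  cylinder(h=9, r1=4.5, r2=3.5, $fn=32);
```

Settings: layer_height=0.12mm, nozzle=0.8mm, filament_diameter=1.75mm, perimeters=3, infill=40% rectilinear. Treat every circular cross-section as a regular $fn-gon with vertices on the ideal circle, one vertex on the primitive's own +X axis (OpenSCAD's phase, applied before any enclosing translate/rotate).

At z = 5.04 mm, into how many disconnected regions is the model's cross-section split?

1

At z = 5.04 mm: the cone (r1=4.5→r2=3.5) has section circumradius 3.940 here — a regular 32-gon; (rotated 40° about Z; rotation is an isometry so areas/perimeters/island counts are preserved). The result has 1 disconnected region.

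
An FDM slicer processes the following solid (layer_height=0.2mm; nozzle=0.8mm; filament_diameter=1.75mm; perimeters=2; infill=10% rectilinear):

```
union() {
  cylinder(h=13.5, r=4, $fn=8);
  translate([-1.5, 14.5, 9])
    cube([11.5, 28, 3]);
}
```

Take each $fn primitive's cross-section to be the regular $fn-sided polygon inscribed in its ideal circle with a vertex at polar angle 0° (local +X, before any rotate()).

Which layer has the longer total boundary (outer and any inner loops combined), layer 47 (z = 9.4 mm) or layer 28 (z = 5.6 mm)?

Layer 47 (z = 9.4): the r=4 cylinder contributes a regular 8-gon of circumradius 4 (perimeter = 2·8·4.000·sin(180°/8) = 24.49 mm); the 11.5×28 cube at (-1.5, 14.5) contributes its full rectangle (perimeter 79.00 mm); Taking the union: the 2 present regions are separate (no shared area or edge), so areas and boundary lengths simply add and each stays a separate island — boundary = 103.49 mm. So its perimeter = 103.49 mm. Layer 28 (z = 5.6): the r=4 cylinder gives a regular 8-gon of circumradius 4 (constant along its height) (perimeter = 2·8·4.000·sin(180°/8) = 24.49 mm); the cube at (-1.5, 14.5) is absent (z outside [9, 12]); Combining (union): only the r=4 cylinder is present, so the union is just that shape — boundary = 24.49 mm. So its perimeter = 24.49 mm. Layer 47 is larger (103.49 vs 24.49 mm).

layer 47 (z = 9.4 mm)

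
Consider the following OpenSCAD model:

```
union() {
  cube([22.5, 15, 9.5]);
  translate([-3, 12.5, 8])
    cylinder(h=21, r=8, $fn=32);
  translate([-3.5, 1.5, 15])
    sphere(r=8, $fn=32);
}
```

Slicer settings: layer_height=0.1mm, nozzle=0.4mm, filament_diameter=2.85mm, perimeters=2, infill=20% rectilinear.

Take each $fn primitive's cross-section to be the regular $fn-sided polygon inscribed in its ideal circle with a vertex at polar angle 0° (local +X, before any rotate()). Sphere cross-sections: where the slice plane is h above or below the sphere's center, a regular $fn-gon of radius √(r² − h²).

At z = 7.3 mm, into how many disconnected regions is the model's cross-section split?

2

At z = 7.3 mm: the cube (footprint 22.5×15) is included at this height; the cylinder at (-3, 12.5) is absent (z outside [8, 29]); the r=8 sphere at (-3.5, 1.5) contributes a regular 32-gon of circumradius √(8²−7.7²) = 2.170; Taking the union: the 2 present regions are separate (no shared area or edge), so areas and boundary lengths simply add and each stays a separate island — 2 connected regions. The result has 2 disconnected regions.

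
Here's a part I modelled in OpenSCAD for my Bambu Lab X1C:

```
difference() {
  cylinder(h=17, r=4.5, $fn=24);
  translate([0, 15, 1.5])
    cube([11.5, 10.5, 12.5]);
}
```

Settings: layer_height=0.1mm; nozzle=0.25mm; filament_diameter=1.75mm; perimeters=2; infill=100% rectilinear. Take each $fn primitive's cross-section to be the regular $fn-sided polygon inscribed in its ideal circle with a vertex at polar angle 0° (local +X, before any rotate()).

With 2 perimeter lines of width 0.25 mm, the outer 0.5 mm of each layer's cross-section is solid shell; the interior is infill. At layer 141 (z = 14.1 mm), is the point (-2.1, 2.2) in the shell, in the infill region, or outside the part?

At z = 14.1 mm: the r=4.5 cylinder gives a regular 24-gon of circumradius 4.5 (constant along its height); the cube at (0, 15) is not intersected at this z (z outside [1.5, 14]); After the difference (first − rest): none of the subtracted shapes is present at this height, so the r=4.5 cylinder is unchanged — 1 connected region. Overall, the cross-section is a single solid region. The nearest boundary edge runs (-2.25, 3.90)→(-3.18, 3.18); distance from the point to it = 1.44 mm. The point is inside the cross-section and 1.44 mm from the nearest boundary — more than the 0.5 mm shell width (2 × 0.25), so it's in the infill interior.

infill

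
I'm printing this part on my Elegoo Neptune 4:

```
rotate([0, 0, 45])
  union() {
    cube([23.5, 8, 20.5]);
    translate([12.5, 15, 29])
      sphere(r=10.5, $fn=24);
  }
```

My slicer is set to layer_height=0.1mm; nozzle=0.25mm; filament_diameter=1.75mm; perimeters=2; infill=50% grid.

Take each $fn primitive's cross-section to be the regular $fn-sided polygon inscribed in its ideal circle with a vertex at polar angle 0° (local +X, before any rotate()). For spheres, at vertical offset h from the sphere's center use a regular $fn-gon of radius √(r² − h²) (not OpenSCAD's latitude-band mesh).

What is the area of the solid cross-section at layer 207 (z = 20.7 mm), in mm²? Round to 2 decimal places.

128.46 mm²

At z = 20.7 mm: the cube is absent (z outside [0, 20.5]); the r=10.5 sphere at (12.5, 15) contributes a regular 24-gon of circumradius √(10.5²−8.3²) = 6.431 (area = (24/2)·6.431²·sin(360°/24) = 128.46 mm²); Merging all regions: only the r=10.5 sphere at (12.5, 15) is present, so the union is just that shape — area = 128.46 mm²; (rotated 45° about Z; rotation is an isometry so areas/perimeters/island counts are preserved). Overall, the cross-section is a single solid region. Net area = 128.46 mm².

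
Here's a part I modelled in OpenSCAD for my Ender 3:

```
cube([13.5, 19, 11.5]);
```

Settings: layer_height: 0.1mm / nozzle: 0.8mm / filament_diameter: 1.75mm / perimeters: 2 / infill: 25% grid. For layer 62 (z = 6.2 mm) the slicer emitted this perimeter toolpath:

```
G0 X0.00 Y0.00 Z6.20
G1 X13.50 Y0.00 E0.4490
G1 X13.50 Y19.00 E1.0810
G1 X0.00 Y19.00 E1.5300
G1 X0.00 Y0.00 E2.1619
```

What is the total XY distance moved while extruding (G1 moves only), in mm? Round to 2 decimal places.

65.00 mm

Sum the Euclidean lengths of each G1 segment: total = 65.00 mm.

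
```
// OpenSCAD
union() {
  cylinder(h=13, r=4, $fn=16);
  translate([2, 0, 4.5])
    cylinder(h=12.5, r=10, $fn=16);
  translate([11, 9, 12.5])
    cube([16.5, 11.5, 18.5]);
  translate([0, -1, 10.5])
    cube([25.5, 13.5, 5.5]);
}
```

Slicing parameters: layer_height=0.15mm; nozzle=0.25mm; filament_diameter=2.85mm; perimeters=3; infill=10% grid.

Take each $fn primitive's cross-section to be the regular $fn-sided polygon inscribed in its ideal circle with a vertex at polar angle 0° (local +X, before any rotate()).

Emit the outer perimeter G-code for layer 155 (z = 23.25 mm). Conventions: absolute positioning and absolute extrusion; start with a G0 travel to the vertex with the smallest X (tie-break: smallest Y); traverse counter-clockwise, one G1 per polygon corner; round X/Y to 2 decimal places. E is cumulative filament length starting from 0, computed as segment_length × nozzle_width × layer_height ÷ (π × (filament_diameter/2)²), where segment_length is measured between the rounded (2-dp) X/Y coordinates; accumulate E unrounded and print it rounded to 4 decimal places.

At z = 23.25 mm: the cylinder is not intersected at this z (z outside [0, 13]); the cylinder at (2, 0) is absent (z outside [4.5, 17]); the cube at (11, 9) is present — its section is the full 16.5×11.5 rectangle; the cube at (0, -1) is not intersected at this z (z outside [10.5, 16]); Combining (union): only the 16.5×11.5 cube at (11, 9) is present, so the union is just that shape — 1 connected region. The outline is a single polygon with 4 vertices. Extrusion per mm of travel: 0.25 × 0.15 / (π × 1.425²) = 0.005878. Accumulating E over each segment gives final E = 0.3292.

G0 X11.00 Y9.00 Z23.25
G1 X27.50 Y9.00 E0.0970
G1 X27.50 Y20.50 E0.1646
G1 X11.00 Y20.50 E0.2616
G1 X11.00 Y9.00 E0.3292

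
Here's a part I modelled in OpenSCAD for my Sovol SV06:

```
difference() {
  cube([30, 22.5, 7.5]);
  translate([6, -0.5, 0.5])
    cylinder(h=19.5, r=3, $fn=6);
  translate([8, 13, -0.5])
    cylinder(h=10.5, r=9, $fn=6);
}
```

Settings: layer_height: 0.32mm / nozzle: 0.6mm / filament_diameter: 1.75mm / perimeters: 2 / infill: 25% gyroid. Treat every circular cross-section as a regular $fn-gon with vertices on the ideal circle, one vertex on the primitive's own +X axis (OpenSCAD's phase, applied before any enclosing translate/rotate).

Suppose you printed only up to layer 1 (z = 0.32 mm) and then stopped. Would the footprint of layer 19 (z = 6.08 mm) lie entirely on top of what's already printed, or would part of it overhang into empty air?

entirely on top

Compare the two slices. At z = 0.32: the cube is present — its section is the full 30×22.5 rectangle (area 675.00 mm²); the cylinder at (6, -0.5) is not intersected at this z (z outside [0.5, 20]); the r=9 cylinder at (8, 13) contributes a regular 6-gon of circumradius 9 (area = (6/2)·9.000²·sin(360°/6) = 210.44 mm²); Subtracting the remaining from the first: starting from the 30×22.5 cube (675.00 mm²), the r=9 cylinder at (8, 13) partially overlaps it — only the 208.71 mm² overlap (of its 210.44 mm²) is removed, clipping the outline — area = 466.29 mm². At z = 6.08: the cube (footprint 30×22.5) is included at this height (area 675.00 mm²); the cylinder at (6, -0.5): section is a regular 6-gon, circumradius r=3 (area = (6/2)·3.000²·sin(360°/6) = 23.38 mm²); the r=9 cylinder at (8, 13) gives a regular 6-gon of circumradius 9 (constant along its height) (area = (6/2)·9.000²·sin(360°/6) = 210.44 mm²); After the difference (first − rest): starting from the 30×22.5 cube (675.00 mm²), the r=3 cylinder at (6, -0.5) partially overlaps it — only the 8.84 mm² overlap (of its 23.38 mm²) is removed, clipping the outline; the r=9 cylinder at (8, 13) partially overlaps it — only the 208.71 mm² overlap (of its 210.44 mm²) is removed, clipping the outline — area = 457.45 mm². Checking containment: the cross-section at z = 6.08 is a subset of the cross-section at z = 0.32.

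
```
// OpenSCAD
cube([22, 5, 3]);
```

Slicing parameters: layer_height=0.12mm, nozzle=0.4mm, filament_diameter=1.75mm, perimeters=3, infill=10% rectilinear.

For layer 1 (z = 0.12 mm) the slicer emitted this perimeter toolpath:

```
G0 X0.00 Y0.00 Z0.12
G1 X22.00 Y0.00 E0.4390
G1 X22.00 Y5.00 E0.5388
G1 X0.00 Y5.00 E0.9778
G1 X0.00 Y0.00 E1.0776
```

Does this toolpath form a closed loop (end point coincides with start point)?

Start point (G0): (0.00, 0.00). End point (last G1): the path returns to the start — closed.

yes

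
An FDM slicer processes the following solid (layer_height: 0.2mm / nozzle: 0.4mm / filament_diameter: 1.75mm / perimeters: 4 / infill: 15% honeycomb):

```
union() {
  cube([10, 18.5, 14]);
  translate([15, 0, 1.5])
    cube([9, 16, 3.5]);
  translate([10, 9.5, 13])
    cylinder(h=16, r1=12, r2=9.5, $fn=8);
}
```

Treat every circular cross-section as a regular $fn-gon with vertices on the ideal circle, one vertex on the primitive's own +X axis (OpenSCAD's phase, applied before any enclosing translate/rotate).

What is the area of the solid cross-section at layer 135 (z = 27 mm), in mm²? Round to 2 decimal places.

At z = 27 mm: the cube is absent (z outside [0, 14]); the cube at (15, 0) does not reach this height (z outside [1.5, 5]); the cone at (10, 9.5): at t=0.875 of its height the radius interpolates to r₁+(r₂−r₁)t = 9.812, giving a regular 8-gon of that circumradius (area = (8/2)·9.812²·sin(360°/8) = 272.34 mm²); Combining (union): only the cone at (10, 9.5) is present, so the union is just that shape — area = 272.34 mm². Overall, the cross-section is a single solid region. Net area = 272.34 mm².

272.34 mm²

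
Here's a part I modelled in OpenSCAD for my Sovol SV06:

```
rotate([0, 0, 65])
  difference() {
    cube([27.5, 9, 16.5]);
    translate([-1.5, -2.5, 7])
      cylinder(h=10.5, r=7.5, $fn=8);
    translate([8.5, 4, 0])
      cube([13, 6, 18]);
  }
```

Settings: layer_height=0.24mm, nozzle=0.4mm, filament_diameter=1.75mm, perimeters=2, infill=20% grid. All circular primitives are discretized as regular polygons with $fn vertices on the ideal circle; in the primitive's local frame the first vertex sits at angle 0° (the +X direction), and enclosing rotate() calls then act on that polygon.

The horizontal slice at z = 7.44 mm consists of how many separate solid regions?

1

At z = 7.44 mm: the cube is present — its section is the full 27.5×9 rectangle; the r=7.5 cylinder at (-1.5, -2.5) gives a regular 8-gon of circumradius 7.5 (constant along its height); the cube at (8.5, 4) (footprint 13×6) is included at this height; Taking the first minus the rest: starting from the 27.5×9 cube, the r=7.5 cylinder at (-1.5, -2.5) partially overlaps it — only the 15.29 mm² overlap (of its 159.10 mm²) is removed, clipping the outline; the 13×6 cube at (8.5, 4) partially overlaps it — only the 65.00 mm² overlap (of its 78.00 mm²) is removed, clipping the outline — 1 connected region; (whole slice rotated 65° about Z — lengths, areas and connectivity unchanged). The result has 1 disconnected region.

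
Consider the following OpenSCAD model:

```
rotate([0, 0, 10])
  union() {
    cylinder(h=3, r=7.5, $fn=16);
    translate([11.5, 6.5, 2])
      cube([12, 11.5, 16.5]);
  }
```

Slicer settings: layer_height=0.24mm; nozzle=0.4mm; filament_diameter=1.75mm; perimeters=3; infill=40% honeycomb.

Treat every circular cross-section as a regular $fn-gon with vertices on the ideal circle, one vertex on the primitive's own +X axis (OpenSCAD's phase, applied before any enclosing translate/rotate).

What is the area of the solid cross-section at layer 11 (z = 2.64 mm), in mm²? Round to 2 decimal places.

310.21 mm²

At z = 2.64 mm: the cylinder: section is a regular 16-gon, circumradius r=7.5 (area = (16/2)·7.500²·sin(360°/16) = 172.21 mm²); the cube at (11.5, 6.5) is present — its section is the full 12×11.5 rectangle (area 138.00 mm²); Combining (union): the 2 present regions are separate (no shared area or edge), so areas and boundary lengths simply add and each stays a separate island — area = 310.21 mm²; (whole slice rotated 10° about Z — lengths, areas and connectivity unchanged). Overall, the cross-section has 2 separate islands. Net area = 310.21 mm².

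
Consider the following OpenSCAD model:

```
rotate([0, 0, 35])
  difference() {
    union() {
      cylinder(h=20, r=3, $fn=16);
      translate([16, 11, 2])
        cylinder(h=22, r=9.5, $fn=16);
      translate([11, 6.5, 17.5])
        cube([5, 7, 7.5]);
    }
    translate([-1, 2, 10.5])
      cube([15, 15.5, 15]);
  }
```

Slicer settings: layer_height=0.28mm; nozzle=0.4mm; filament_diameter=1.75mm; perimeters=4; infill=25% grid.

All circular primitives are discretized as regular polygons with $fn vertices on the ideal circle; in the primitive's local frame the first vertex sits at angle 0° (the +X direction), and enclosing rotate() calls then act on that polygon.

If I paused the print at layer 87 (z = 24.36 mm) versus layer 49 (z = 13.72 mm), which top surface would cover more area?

layer 49 (z = 13.72 mm)

Layer 87 (z = 24.36): the cylinder does not reach this height (z outside [0, 20]); the cylinder at (16, 11) is absent (z outside [2, 24]); the 5×7 cube at (11, 6.5) contributes its full rectangle (area 35.00 mm²); Merging all regions: only the 5×7 cube at (11, 6.5) is present, so the union is just that shape — area = 35.00 mm²; the cube at (-1, 2) (footprint 15×15.5) is included at this height (area 232.50 mm²); After the difference (first − rest): starting from the result so far (35.00 mm²), the 15×15.5 cube at (-1, 2) partially overlaps it — only the 21.00 mm² overlap (of its 232.50 mm²) is removed, clipping the outline — area = 14.00 mm²; (rotated 35° about Z; rotation is an isometry so areas/perimeters/island counts are preserved). So its area = 14.00 mm². Layer 49 (z = 13.72): the cylinder: section is a regular 16-gon, circumradius r=3 (area = (16/2)·3.000²·sin(360°/16) = 27.55 mm²); the r=9.5 cylinder at (16, 11) gives a regular 16-gon of circumradius 9.5 (constant along its height) (area = (16/2)·9.500²·sin(360°/16) = 276.30 mm²); the cube at (11, 6.5) does not reach this height (z outside [17.5, 25]); Combining (union): the 2 present regions are separate (no shared area or edge), so areas and boundary lengths simply add and each stays a separate island — area = 303.85 mm²; the cube at (-1, 2) (footprint 15×15.5) is included at this height (area 232.50 mm²); After the difference (first − rest): starting from that combined region (303.85 mm²), the 15×15.5 cube at (-1, 2) partially overlaps it — only the 95.43 mm² overlap (of its 232.50 mm²) is removed, clipping the outline — area = 208.43 mm²; (whole slice rotated 35° about Z — lengths, areas and connectivity unchanged). So its area = 208.43 mm². Layer 49 is larger (208.43 vs 14.00 mm²).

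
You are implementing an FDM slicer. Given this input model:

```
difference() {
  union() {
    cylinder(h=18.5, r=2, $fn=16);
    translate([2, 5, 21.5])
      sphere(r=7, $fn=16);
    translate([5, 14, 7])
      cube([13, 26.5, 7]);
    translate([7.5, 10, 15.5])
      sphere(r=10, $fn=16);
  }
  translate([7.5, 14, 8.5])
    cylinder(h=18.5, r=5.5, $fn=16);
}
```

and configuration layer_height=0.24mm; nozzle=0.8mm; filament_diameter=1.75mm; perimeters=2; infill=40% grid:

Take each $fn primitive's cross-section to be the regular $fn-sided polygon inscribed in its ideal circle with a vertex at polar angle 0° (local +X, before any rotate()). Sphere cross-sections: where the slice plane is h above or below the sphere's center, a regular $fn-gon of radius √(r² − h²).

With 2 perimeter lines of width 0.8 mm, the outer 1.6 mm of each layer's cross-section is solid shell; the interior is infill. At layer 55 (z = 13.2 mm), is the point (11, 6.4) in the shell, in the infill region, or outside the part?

At z = 13.2 mm: the r=2 cylinder contributes a regular 16-gon of circumradius 2; the sphere at (2, 5) is absent (|z−center|=8.300 > r=7); the cube at (5, 14) is present — its section is the full 13×26.5 rectangle; the sphere at (7.5, 10): section is a regular 16-gon, circumradius = √(r²−h²) = √(10²−2.3²) = 9.732; Combining (union): the regions partially overlap (shared area 48.88 mm²), so overlapping operands fuse into one piece — 2 connected regions; the cylinder at (7.5, 14): section is a regular 16-gon, circumradius r=5.5; After the difference (first − rest): starting from that combined region, the r=5.5 cylinder at (7.5, 14) lies wholly inside it (removes its full 92.61 mm² and its 34.34 mm outline becomes a hole wall) — 2 connected regions with 1 hole. Overall, the cross-section has 2 separate islands and 1 hole. The nearest boundary edge runs (7.50, 8.50)→(9.60, 8.92); distance from the point to it = 2.88 mm. (Shell/infill is judged within the island containing the point — the largest one.) The point is inside the cross-section and 2.88 mm from the nearest boundary — more than the 1.6 mm shell width (2 × 0.8), so it's in the infill interior.

infill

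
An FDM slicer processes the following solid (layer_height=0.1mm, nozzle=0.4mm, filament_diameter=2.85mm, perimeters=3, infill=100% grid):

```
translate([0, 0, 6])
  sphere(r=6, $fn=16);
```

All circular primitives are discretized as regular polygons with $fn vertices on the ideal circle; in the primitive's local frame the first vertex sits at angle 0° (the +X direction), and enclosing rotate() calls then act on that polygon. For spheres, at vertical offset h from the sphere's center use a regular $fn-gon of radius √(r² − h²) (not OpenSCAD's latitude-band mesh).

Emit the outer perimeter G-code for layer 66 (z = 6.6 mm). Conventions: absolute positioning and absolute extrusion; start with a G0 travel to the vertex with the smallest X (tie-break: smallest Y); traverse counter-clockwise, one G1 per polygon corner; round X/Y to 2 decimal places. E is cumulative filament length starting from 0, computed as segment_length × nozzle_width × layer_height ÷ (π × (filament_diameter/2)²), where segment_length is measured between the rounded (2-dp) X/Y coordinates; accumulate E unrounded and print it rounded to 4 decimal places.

G0 X-5.97 Y0.00 Z6.60
G1 X-5.52 Y-2.28 E0.0146
G1 X-4.22 Y-4.22 E0.0292
G1 X-2.28 Y-5.52 E0.0439
G1 X0.00 Y-5.97 E0.0584
G1 X2.28 Y-5.52 E0.0730
G1 X4.22 Y-4.22 E0.0876
G1 X5.52 Y-2.28 E0.1023
G1 X5.97 Y0.00 E0.1169
G1 X5.52 Y2.28 E0.1314
G1 X4.22 Y4.22 E0.1461
G1 X2.28 Y5.52 E0.1607
G1 X0.00 Y5.97 E0.1753
G1 X-2.28 Y5.52 E0.1899
G1 X-4.22 Y4.22 E0.2045
G1 X-5.52 Y2.28 E0.2191
G1 X-5.97 Y0.00 E0.2337

At z = 6.6 mm: the r=6 sphere contributes a regular 16-gon of circumradius √(6²−0.6²) = 5.970. The outline is a single polygon with 16 vertices. Extrusion per mm of travel: 0.4 × 0.1 / (π × 1.425²) = 0.006270. Accumulating E over each segment gives final E = 0.2337.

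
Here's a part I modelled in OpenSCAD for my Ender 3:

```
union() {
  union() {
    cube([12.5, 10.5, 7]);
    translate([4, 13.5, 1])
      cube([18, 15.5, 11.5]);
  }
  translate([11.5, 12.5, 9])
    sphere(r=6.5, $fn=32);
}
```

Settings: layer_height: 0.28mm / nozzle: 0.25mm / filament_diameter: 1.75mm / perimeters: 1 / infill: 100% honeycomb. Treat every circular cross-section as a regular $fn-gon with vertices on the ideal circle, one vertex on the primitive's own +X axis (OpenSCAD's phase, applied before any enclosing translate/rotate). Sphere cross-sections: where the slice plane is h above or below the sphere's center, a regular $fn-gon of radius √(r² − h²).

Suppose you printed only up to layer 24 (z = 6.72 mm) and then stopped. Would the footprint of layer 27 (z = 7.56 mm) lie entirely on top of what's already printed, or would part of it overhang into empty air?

Compare the two slices. At z = 6.72: the 12.5×10.5 cube contributes its full rectangle (area 131.25 mm²); the cube at (4, 13.5) is present — its section is the full 18×15.5 rectangle (area 279.00 mm²); Merging all regions: the 2 present regions are separate (no shared area or edge), so areas and boundary lengths simply add and each stays a separate island — area = 410.25 mm²; the r=6.5 sphere at (11.5, 12.5) contributes a regular 32-gon of circumradius √(6.5²−2.28²) = 6.087 (area = (32/2)·6.087²·sin(360°/32) = 115.65 mm²); Taking the union: the regions partially overlap — summed areas 525.90 mm² minus the doubly-counted overlap 66.79 mm² gives 459.11 mm² — area = 459.11 mm². At z = 7.56: the cube is absent (z outside [0, 7]); the 18×15.5 cube at (4, 13.5) contributes its full rectangle (area 279.00 mm²); Taking the union: only the 18×15.5 cube at (4, 13.5) is present, so the union is just that shape — area = 279.00 mm²; the r=6.5 sphere at (11.5, 12.5) contributes a regular 32-gon of circumradius √(6.5²−1.44²) = 6.338 (area = (32/2)·6.338²·sin(360°/32) = 125.41 mm²); Taking the union: the regions partially overlap — summed areas 404.41 mm² minus the doubly-counted overlap 50.13 mm² gives 354.28 mm² — area = 354.28 mm². Checking containment: at z = 7.56 the cross-section extends beyond the z = 6.72 cross-section by about 3.20 mm².

part overhangs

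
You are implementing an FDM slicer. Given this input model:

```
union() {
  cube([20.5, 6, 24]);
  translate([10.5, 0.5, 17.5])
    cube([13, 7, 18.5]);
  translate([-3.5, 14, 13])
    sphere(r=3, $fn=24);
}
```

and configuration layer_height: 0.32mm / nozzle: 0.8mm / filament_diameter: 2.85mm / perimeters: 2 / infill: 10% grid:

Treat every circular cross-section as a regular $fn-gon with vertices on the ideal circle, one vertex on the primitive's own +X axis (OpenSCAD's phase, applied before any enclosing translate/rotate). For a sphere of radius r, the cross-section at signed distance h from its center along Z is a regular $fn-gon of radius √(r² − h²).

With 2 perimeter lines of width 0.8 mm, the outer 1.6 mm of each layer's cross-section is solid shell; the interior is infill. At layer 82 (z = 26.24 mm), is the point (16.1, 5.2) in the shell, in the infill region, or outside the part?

infill

At z = 26.24 mm: the cube is absent (z outside [0, 24]); the 13×7 cube at (10.5, 0.5) contributes its full rectangle; the sphere at (-3.5, 14) is absent (|z−center|=13.240 > r=3); Combining (union): only the 13×7 cube at (10.5, 0.5) is present, so the union is just that shape — 1 connected region. Overall, the cross-section is a single solid region. The nearest boundary edge runs (23.50, 7.50)→(10.50, 7.50); distance from the point to it = 2.30 mm. The point is inside the cross-section and 2.30 mm from the nearest boundary — more than the 1.6 mm shell width (2 × 0.8), so it's in the infill interior.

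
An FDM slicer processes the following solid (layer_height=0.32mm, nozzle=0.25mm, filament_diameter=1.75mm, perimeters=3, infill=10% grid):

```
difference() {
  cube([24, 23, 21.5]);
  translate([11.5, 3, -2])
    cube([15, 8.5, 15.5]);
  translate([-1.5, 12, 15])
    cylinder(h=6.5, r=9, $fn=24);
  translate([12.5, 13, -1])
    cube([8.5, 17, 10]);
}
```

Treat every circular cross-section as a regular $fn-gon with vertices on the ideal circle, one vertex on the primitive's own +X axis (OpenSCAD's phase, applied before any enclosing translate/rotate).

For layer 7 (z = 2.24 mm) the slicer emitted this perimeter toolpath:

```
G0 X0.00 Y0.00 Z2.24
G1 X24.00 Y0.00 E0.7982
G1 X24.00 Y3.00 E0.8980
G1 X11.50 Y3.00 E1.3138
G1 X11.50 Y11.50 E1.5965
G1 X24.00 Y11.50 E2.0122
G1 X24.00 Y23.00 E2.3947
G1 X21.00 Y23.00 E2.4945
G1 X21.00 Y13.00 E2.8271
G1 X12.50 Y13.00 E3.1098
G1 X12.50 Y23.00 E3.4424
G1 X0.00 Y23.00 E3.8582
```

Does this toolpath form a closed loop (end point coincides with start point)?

Start point (G0): (0.00, 0.00). End point (last G1): the path does not return to the start — open.

no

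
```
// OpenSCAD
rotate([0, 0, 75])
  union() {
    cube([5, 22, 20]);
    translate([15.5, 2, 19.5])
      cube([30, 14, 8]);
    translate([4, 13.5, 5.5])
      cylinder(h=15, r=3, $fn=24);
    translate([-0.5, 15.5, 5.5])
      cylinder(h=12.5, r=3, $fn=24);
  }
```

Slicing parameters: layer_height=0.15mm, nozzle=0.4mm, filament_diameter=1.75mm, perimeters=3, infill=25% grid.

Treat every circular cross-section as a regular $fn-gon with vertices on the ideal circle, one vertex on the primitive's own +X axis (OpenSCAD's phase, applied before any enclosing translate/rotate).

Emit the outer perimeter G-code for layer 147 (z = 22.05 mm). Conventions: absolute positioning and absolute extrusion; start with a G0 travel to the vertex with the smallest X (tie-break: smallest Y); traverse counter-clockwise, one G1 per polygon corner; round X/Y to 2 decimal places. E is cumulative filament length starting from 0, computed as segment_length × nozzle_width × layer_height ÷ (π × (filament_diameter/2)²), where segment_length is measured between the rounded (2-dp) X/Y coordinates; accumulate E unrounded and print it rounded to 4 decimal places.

At z = 22.05 mm: the cube is not intersected at this z (z outside [0, 20]); the 30×14 cube at (15.5, 2) contributes its full rectangle; the cylinder at (4, 13.5) is absent (z outside [5.5, 20.5]); the cylinder at (-0.5, 15.5) is absent (z outside [5.5, 18]); Merging all regions: only the 30×14 cube at (15.5, 2) is present, so the union is just that shape — 1 connected region; (rotated 75° about Z; rotation is an isometry so areas/perimeters/island counts are preserved). The outline is a single polygon with 4 vertices. Extrusion per mm of travel: 0.4 × 0.15 / (π × 0.875²) = 0.024945. Accumulating E over each segment gives final E = 2.1950.

G0 X-11.44 Y19.11 Z22.05
G1 X2.08 Y15.49 E0.3491
G1 X9.84 Y44.47 E1.0975
G1 X-3.68 Y48.09 E1.4467
G1 X-11.44 Y19.11 E2.1950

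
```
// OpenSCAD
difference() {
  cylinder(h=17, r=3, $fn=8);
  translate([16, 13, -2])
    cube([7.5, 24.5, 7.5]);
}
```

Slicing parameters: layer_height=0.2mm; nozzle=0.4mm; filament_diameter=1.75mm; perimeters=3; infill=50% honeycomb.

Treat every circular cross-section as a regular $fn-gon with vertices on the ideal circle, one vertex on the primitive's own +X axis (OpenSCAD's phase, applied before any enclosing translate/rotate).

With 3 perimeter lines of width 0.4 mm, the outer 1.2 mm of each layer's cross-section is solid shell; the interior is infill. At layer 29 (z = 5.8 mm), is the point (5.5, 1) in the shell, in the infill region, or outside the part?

At z = 5.8 mm: the cylinder: section is a regular 8-gon, circumradius r=3; the cube at (16, 13) is absent (z outside [-2, 5.5]); Subtracting the remaining from the first: none of the subtracted shapes is present at this height, so the r=3 cylinder is unchanged — 1 connected region. Overall, the cross-section is a single solid region. The nearest boundary edge runs (3.00, 0.00)→(2.12, 2.12); distance from the point to it = 2.69 mm. The point is not inside any of the regions above, so it lies outside the cross-section (2.69 mm from the nearest boundary).

outside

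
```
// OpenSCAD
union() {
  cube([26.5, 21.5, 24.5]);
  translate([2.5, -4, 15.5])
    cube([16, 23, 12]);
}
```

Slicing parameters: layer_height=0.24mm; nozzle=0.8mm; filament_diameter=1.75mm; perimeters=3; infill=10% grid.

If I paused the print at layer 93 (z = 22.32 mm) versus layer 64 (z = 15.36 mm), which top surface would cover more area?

Layer 93 (z = 22.32): the cube is present — its section is the full 26.5×21.5 rectangle (area 569.75 mm²); the 16×23 cube at (2.5, -4) contributes its full rectangle (area 368.00 mm²); Combining (union): the regions partially overlap — summed areas 937.75 mm² minus the doubly-counted overlap 304.00 mm² gives 633.75 mm² — area = 633.75 mm². So its area = 633.75 mm². Layer 64 (z = 15.36): the cube is present — its section is the full 26.5×21.5 rectangle (area 569.75 mm²); the cube at (2.5, -4) does not reach this height (z outside [15.5, 27.5]); Taking the union: only the 26.5×21.5 cube is present, so the union is just that shape — area = 569.75 mm². So its area = 569.75 mm². Layer 93 is larger (633.75 vs 569.75 mm²).

layer 93 (z = 22.32 mm)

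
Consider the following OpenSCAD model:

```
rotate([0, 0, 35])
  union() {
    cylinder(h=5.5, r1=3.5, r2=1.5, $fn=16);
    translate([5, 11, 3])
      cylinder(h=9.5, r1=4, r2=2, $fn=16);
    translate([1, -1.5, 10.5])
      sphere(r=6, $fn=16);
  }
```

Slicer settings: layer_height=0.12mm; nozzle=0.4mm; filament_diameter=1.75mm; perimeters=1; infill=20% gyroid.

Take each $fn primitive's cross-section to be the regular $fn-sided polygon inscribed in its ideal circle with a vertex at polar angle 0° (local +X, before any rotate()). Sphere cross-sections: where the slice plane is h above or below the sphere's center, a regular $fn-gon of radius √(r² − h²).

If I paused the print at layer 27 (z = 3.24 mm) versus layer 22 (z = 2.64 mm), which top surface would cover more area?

Layer 27 (z = 3.24): the cone: at t=0.589 of its height the radius interpolates to r₁+(r₂−r₁)t = 2.322, giving a regular 16-gon of that circumradius (area = (16/2)·2.322²·sin(360°/16) = 16.50 mm²); the cone at (5, 11) (r1=4→r2=2) has section circumradius 3.949 here — a regular 16-gon (area = (16/2)·3.949²·sin(360°/16) = 47.75 mm²); the sphere at (1, -1.5) is absent (|z−center|=7.260 > r=6); Taking the union: the 2 present regions are separate (no shared area or edge), so areas and boundary lengths simply add and each stays a separate island — area = 64.26 mm²; (whole slice rotated 35° about Z — lengths, areas and connectivity unchanged). So its area = 64.26 mm². Layer 22 (z = 2.64): the cone: at t=0.480 of its height the radius interpolates to r₁+(r₂−r₁)t = 2.540, giving a regular 16-gon of that circumradius (area = (16/2)·2.540²·sin(360°/16) = 19.75 mm²); the cone at (5, 11) does not reach this height (z outside [3, 12.5]); the sphere at (1, -1.5) is not intersected at this z (|z−center|=7.860 > r=6); Combining (union): only the cone is present, so the union is just that shape — area = 19.75 mm²; (rotated 35° about Z; rotation is an isometry so areas/perimeters/island counts are preserved). So its area = 19.75 mm². Layer 27 is larger (64.26 vs 19.75 mm²).

layer 27 (z = 3.24 mm)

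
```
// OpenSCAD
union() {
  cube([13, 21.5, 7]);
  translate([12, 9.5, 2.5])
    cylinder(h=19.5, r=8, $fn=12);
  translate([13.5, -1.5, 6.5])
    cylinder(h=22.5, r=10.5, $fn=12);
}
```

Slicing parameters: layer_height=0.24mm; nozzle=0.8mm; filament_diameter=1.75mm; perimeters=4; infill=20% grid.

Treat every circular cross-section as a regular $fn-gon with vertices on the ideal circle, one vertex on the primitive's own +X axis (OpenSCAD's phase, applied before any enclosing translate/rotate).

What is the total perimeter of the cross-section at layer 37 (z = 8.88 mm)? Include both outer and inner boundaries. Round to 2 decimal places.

At z = 8.88 mm: the cube is absent (z outside [0, 7]); the r=8 cylinder at (12, 9.5) gives a regular 12-gon of circumradius 8 (constant along its height) (perimeter = 2·12·8.000·sin(180°/12) = 49.69 mm); the cylinder at (13.5, -1.5): section is a regular 12-gon, circumradius r=10.5 (perimeter = 2·12·10.500·sin(180°/12) = 65.22 mm); Taking the union: the regions partially overlap (shared area 68.29 mm²), so the edge portions inside another operand are dropped and the merged outline is re-measured after clipping — boundary = 82.13 mm. Overall, the cross-section is a single solid region. Total boundary length (outer) = 82.13 mm.

82.13 mm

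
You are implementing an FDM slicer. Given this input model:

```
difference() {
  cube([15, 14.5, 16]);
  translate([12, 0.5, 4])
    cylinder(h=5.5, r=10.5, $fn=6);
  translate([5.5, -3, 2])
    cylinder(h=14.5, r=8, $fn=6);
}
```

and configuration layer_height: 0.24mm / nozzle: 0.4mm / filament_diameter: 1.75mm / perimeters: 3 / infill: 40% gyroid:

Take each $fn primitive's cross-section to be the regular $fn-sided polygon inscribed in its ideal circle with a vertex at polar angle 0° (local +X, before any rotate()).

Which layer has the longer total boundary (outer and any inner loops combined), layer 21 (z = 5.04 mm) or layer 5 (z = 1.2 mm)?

layer 5 (z = 1.2 mm)

Layer 21 (z = 5.04): the cube (footprint 15×14.5) is included at this height (perimeter 59.00 mm); the cylinder at (12, 0.5): section is a regular 6-gon, circumradius r=10.5 (perimeter = 2·6·10.500·sin(180°/6) = 63.00 mm); the cylinder at (5.5, -3): section is a regular 6-gon, circumradius r=8 (perimeter = 2·6·8.000·sin(180°/6) = 48.00 mm); Taking the first minus the rest: starting from the 15×14.5 cube, the r=10.5 cylinder at (12, 0.5) partially overlaps it — only the 105.57 mm² overlap (of its 286.44 mm²) is removed, clipping the outline; the r=8 cylinder at (5.5, -3) partially overlaps it — only the 7.41 mm² overlap (of its 166.28 mm²) is removed, clipping the outline — boundary = 52.85 mm. So its perimeter = 52.85 mm. Layer 5 (z = 1.2): the 15×14.5 cube contributes its full rectangle (perimeter 59.00 mm); the cylinder at (12, 0.5) does not reach this height (z outside [4, 9.5]); the cylinder at (5.5, -3) is absent (z outside [2, 16.5]); Taking the first minus the rest: none of the subtracted shapes is present at this height, so the 15×14.5 cube is unchanged — boundary = 59.00 mm. So its perimeter = 59.00 mm. Layer 5 is larger (59.00 vs 52.85 mm).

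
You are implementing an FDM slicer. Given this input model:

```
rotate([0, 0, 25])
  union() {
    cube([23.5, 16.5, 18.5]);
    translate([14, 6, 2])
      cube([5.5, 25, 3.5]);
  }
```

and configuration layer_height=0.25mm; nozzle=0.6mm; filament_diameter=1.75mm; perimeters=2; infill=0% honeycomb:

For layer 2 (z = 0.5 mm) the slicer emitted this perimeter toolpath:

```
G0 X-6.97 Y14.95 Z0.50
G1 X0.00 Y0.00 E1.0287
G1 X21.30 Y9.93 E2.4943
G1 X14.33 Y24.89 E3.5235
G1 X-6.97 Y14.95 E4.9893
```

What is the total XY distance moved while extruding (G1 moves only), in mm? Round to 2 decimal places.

80.01 mm

Sum the Euclidean lengths of each G1 segment: total = 80.01 mm.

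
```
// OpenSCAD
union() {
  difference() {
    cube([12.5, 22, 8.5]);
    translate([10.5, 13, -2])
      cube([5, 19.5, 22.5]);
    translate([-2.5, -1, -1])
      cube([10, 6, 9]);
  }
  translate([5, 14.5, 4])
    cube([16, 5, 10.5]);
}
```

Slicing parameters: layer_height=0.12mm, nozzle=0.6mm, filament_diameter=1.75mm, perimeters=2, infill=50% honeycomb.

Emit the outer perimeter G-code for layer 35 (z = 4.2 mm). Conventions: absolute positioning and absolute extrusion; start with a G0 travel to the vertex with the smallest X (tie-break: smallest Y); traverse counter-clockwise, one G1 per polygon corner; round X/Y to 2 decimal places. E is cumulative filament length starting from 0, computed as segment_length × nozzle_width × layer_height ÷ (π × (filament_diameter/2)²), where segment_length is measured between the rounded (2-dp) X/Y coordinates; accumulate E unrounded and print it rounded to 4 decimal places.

At z = 4.2 mm: the 12.5×22 cube contributes its full rectangle; the 5×19.5 cube at (10.5, 13) contributes its full rectangle; the cube at (-2.5, -1) (footprint 10×6) is included at this height; Taking the first minus the rest: starting from the 12.5×22 cube, the 5×19.5 cube at (10.5, 13) partially overlaps it — only the 18.00 mm² overlap (of its 97.50 mm²) is removed, clipping the outline; the 10×6 cube at (-2.5, -1) partially overlaps it — only the 37.50 mm² overlap (of its 60.00 mm²) is removed, clipping the outline — 1 connected region; the cube at (5, 14.5) (footprint 16×5) is included at this height; Combining (union): the regions partially overlap (shared area 27.50 mm²), so overlapping operands fuse into one piece — 1 connected region. The outline is a single polygon with 12 vertices. Extrusion per mm of travel: 0.6 × 0.12 / (π × 0.875²) = 0.029934. Accumulating E over each segment gives final E = 2.6941.

G0 X0.00 Y5.00 Z4.20
G1 X7.50 Y5.00 E0.2245
G1 X7.50 Y0.00 E0.3742
G1 X12.50 Y0.00 E0.5238
G1 X12.50 Y13.00 E0.9130
G1 X10.50 Y13.00 E0.9729
G1 X10.50 Y14.50 E1.0178
G1 X21.00 Y14.50 E1.3321
G1 X21.00 Y19.50 E1.4817
G1 X10.50 Y19.50 E1.7960
G1 X10.50 Y22.00 E1.8709
G1 X0.00 Y22.00 E2.1852
G1 X0.00 Y5.00 E2.6941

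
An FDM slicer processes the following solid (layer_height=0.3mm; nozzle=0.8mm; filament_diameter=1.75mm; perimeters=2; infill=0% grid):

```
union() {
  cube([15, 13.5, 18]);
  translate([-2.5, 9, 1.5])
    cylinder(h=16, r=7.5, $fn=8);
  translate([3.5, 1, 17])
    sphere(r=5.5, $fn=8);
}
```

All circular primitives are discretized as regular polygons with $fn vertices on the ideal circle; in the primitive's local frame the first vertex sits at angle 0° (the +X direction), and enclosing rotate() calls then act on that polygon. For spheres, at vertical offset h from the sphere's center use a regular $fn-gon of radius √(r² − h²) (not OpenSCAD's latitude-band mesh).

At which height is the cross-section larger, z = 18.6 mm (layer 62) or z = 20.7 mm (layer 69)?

layer 62 (z = 18.6 mm)

Layer 62 (z = 18.6): the cube is absent (z outside [0, 18]); the cylinder at (-2.5, 9) is not intersected at this z (z outside [1.5, 17.5]); the r=5.5 sphere at (3.5, 1) contributes a regular 8-gon of circumradius √(5.5²−1.6²) = 5.262 (area = (8/2)·5.262²·sin(360°/8) = 78.32 mm²); Taking the union: only the r=5.5 sphere at (3.5, 1) is present, so the union is just that shape — area = 78.32 mm². So its area = 78.32 mm². Layer 69 (z = 20.7): the cube is not intersected at this z (z outside [0, 18]); the cylinder at (-2.5, 9) is not intersected at this z (z outside [1.5, 17.5]); the r=5.5 sphere at (3.5, 1) contributes a regular 8-gon of circumradius √(5.5²−3.7²) = 4.069 (area = (8/2)·4.069²·sin(360°/8) = 46.84 mm²); Taking the union: only the r=5.5 sphere at (3.5, 1) is present, so the union is just that shape — area = 46.84 mm². So its area = 46.84 mm². Layer 62 is larger (78.32 vs 46.84 mm²).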